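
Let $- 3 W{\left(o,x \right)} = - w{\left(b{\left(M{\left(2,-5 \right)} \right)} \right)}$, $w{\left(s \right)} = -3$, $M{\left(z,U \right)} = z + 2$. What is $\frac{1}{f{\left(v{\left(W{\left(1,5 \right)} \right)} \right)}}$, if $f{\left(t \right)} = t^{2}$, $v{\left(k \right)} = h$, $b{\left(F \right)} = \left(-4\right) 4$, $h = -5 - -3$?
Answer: $\frac{1}{4} \approx 0.25$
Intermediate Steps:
$M{\left(z,U \right)} = 2 + z$
$h = -2$ ($h = -5 + 3 = -2$)
$b{\left(F \right)} = -16$
$W{\left(o,x \right)} = -1$ ($W{\left(o,x \right)} = - \frac{\left(-1\right) \left(-3\right)}{3} = \left(- \frac{1}{3}\right) 3 = -1$)
$v{\left(k \right)} = -2$
$\frac{1}{f{\left(v{\left(W{\left(1,5 \right)} \right)} \right)}} = \frac{1}{\left(-2\right)^{2}} = \frac{1}{4}$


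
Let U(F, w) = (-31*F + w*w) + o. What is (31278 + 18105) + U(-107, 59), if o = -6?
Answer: 56175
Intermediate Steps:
U(F, w) = -6 + w² - 31*F (U(F, w) = (-31*F + w*w) - 6 = (-31*F + w²) - 6 = (w² - 31*F) - 6 = -6 + w² - 31*F)
(31278 + 18105) + U(-107, 59) = (31278 + 18105) + (-6 + 59² - 31*(-107)) = 49383 + (-6 + 3481 + 3317) = 49383 + 6792 = 56175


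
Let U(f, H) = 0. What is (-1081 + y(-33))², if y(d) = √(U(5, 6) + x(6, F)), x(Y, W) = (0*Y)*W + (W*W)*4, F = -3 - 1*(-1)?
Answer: 1159929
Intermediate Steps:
F = -2 (F = -3 + 1 = -2)
x(Y, W) = 4*W² (x(Y, W) = 0*W + W²*4 = 0 + 4*W² = 4*W²)
y(d) = 4 (y(d) = √(0 + 4*(-2)²) = √(0 + 4*4) = √(0 + 16) = √16 = 4)
(-1081 + y(-33))² = (-1081 + 4)² = (-1077)² = 1159929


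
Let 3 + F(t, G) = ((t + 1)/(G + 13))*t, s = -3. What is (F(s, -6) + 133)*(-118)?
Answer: -108088/7 ≈ -15441.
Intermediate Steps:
F(t, G) = -3 + t*(1 + t)/(13 + G) (F(t, G) = -3 + ((t + 1)/(G + 13))*t = -3 + ((1 + t)/(13 + G))*t = -3 + t*(1 + t)/(13 + G))
(F(s, -6) + 133)*(-118) = ((-39 - 3 + (-3)**2 - 3*(-6))/(13 - 6) + 133)*(-118) = ((-39 - 3 + 9 + 18)/7 + 133)*(-118) = ((1/7)*(-15) + 133)*(-118) = (-15/7 + 133)*(-118) = (916/7)*(-118) = -108088/7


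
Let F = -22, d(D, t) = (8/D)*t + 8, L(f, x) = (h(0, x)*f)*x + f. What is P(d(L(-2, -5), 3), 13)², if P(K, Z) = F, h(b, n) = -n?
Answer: 484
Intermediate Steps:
L(f, x) = f - f*x² (L(f, x) = ((-x)*f)*x + f = (-f*x)*x + f = -f*x² + f = f - f*x²)
d(D, t) = 8 + 8*t/D (d(D, t) = 8*t/D + 8 = 8 + 8*t/D)
P(K, Z) = -22
P(d(L(-2, -5), 3), 13)² = (-22)² = 484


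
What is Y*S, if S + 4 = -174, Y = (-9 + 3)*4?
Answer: 4272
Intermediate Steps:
Y = -24 (Y = -6*4 = -24)
S = -178 (S = -4 - 174 = -178)
Y*S = -24*(-178) = 4272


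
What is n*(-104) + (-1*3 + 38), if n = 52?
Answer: -5373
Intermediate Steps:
n*(-104) + (-1*3 + 38) = 52*(-104) + (-1*3 + 38) = -5408 + (-3 + 38) = -5408 + 35 = -5373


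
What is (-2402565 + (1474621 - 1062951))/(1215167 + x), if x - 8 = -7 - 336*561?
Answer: -1990895/1026672 ≈ -1.9392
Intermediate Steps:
x = -188495 (x = 8 + (-7 - 336*561) = 8 + (-7 - 188496) = 8 - 188503 = -188495)
(-2402565 + (1474621 - 1062951))/(1215167 + x) = (-2402565 + (1474621 - 1062951))/(1215167 - 188495) = (-2402565 + 411670)/1026672 = -1990895*1/1026672 = -1990895/1026672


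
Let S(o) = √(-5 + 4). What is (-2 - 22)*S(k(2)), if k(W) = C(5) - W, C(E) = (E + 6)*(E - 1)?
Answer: -24*I ≈ -24.0*I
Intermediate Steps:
C(E) = (-1 + E)*(6 + E) (C(E) = (6 + E)*(-1 + E) = (-1 + E)*(6 + E))
k(W) = 44 - W (k(W) = (-6 + 5² + 5*5) - W = (-6 + 25 + 25) - W = 44 - W)
S(o) = I (S(o) = √(-1) = I)
(-2 - 22)*S(k(2)) = (-2 - 22)*I = -24*I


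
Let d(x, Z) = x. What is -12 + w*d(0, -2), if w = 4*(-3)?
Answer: -12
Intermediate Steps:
w = -12
-12 + w*d(0, -2) = -12 - 12*0 = -12 + 0 = -12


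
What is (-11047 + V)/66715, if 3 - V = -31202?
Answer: 20158/66715 ≈ 0.30215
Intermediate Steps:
V = 31205 (V = 3 - 1*(-31202) = 3 + 31202 = 31205)
(-11047 + V)/66715 = (-11047 + 31205)/66715 = 20158*(1/66715) = 20158/66715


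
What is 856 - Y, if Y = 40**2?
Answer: -744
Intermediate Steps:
Y = 1600
856 - Y = 856 - 1*1600 = 856 - 1600 = -744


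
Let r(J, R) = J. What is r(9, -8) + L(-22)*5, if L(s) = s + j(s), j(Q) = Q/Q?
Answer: -96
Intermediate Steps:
j(Q) = 1
L(s) = 1 + s (L(s) = s + 1 = 1 + s)
r(9, -8) + L(-22)*5 = 9 + (1 - 22)*5 = 9 - 21*5 = 9 - 105 = -96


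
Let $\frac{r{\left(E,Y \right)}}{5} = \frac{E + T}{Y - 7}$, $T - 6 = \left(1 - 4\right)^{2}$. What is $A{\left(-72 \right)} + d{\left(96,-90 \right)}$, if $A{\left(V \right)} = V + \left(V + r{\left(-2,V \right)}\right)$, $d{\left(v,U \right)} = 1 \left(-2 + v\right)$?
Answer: $- \frac{4015}{79} \approx -50.823$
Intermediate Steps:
$T = 15$ ($T = 6 + \left(1 - 4\right)^{2} = 6 + \left(-3\right)^{2} = 6 + 9 = 15$)
$d{\left(v,U \right)} = -2 + v$
$r{\left(E,Y \right)} = \frac{5 \left(15 + E\right)}{-7 + Y}$ ($r{\left(E,Y \right)} = 5 \frac{E + 15}{Y - 7} = 5 \frac{15 + E}{-7 + Y} = \frac{5 \left(15 + E\right)}{-7 + Y}$)
$A{\left(V \right)} = 2 V + \frac{65}{-7 + V}$ ($A{\left(V \right)} = V + \left(V + \frac{5 \left(15 - 2\right)}{-7 + V}\right) = V + \left(V + 5 \frac{1}{-7 + V} 13\right) = V + \left(V + \frac{65}{-7 + V}\right) = 2 V + \frac{65}{-7 + V}$)
$A{\left(-72 \right)} + d{\left(96,-90 \right)} = \frac{65 + 2 \left(-72\right) \left(-7 - 72\right)}{-7 - 72} + \left(-2 + 96\right) = \frac{65 + 2 \left(-72\right) \left(-79\right)}{-79} + 94 = - \frac{65 + 11376}{79} + 94 = \left(- \frac{1}{79}\right) 11441 + 94 = - \frac{11441}{79} + 94 = - \frac{4015}{79}$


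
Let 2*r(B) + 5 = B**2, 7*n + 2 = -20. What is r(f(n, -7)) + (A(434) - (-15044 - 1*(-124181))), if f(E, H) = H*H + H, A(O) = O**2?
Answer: 160197/2 ≈ 80099.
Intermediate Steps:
n = -22/7 (n = -2/7 + (1/7)*(-20) = -2/7 - 20/7 = -22/7 ≈ -3.1429)
f(E, H) = H + H**2 (f(E, H) = H**2 + H = H + H**2)
r(B) = -5/2 + B**2/2
r(f(n, -7)) + (A(434) - (-15044 - 1*(-124181))) = (-5/2 + (-7*(1 - 7))**2/2) + (434**2 - (-15044 - 1*(-124181))) = (-5/2 + (-7*(-6))**2/2) + (188356 - (-15044 + 124181)) = (-5/2 + (1/2)*42**2) + (188356 - 1*109137) = (-5/2 + (1/2)*1764) + (188356 - 109137) = (-5/2 + 882) + 79219 = 1759/2 + 79219 = 160197/2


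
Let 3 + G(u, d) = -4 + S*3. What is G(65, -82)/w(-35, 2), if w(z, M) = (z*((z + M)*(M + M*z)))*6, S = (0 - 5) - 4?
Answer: 1/13860 ≈ 7.2150e-5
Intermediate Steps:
S = -9 (S = -5 - 4 = -9)
w(z, M) = 6*z*(M + z)*(M + M*z) (w(z, M) = (z*((M + z)*(M + M*z)))*6 = (z*(M + z)*(M + M*z))*6 = 6*z*(M + z)*(M + M*z))
G(u, d) = -34 (G(u, d) = -3 + (-4 - 9*3) = -3 + (-4 - 27) = -3 - 31 = -34)
G(65, -82)/w(-35, 2) = -34*(-1/(420*(2 - 35 + (-35)² + 2*(-35)))) = -34*(-1/(420*(2 - 35 + 1225 - 70))) = -34/(6*2*(-35)*1122) = -34/(-471240) = -34*(-1/471240) = 1/13860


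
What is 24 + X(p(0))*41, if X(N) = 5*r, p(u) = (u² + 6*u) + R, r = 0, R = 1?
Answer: 24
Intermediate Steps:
p(u) = 1 + u² + 6*u (p(u) = (u² + 6*u) + 1 = 1 + u² + 6*u)
X(N) = 0 (X(N) = 5*0 = 0)
24 + X(p(0))*41 = 24 + 0*41 = 24 + 0 = 24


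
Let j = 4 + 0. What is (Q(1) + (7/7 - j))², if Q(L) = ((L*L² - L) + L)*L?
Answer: 4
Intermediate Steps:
Q(L) = L⁴ (Q(L) = ((L³ - L) + L)*L = L³*L = L⁴)
j = 4
(Q(1) + (7/7 - j))² = (1⁴ + (7/7 - 1*4))² = (1 + (7*(⅐) - 4))² = (1 + (1 - 4))² = (1 - 3)² = (-2)² = 4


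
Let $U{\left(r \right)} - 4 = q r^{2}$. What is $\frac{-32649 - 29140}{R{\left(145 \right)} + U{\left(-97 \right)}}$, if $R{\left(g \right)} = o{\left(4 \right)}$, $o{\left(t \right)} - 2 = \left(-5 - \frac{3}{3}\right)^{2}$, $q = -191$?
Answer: $\frac{61789}{1797077} \approx 0.034383$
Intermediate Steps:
$o{\left(t \right)} = 38$ ($o{\left(t \right)} = 2 + \left(-5 - \frac{3}{3}\right)^{2} = 2 + \left(-5 - 1\right)^{2} = 2 + \left(-6\right)^{2} = 2 + 36 = 38$)
$R{\left(g \right)} = 38$
$U{\left(r \right)} = 4 - 191 r^{2}$
$\frac{-32649 - 29140}{R{\left(145 \right)} + U{\left(-97 \right)}} = \frac{-32649 - 29140}{38 + \left(4 - 191 \left(-97\right)^{2}\right)} = - \frac{61789}{38 + \left(4 - 1797119\right)} = - \frac{61789}{38 - 1797115} = - \frac{61789}{-1797077} = \left(-61789\right) \left(- \frac{1}{1797077}\right) = \frac{61789}{1797077}$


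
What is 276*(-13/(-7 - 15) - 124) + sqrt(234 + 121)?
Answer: -374670/11 + sqrt(355) ≈ -34042.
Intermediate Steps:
276*(-13/(-7 - 15) - 124) + sqrt(234 + 121) = 276*(-13/(-22) - 124) + sqrt(355) = 276*(-1/22*(-13) - 124) + sqrt(355) = 276*(13/22 - 124) + sqrt(355) = 276*(-2715/22) + sqrt(355) = -374670/11 + sqrt(355)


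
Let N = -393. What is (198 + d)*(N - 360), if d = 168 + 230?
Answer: -448788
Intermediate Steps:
d = 398
(198 + d)*(N - 360) = (198 + 398)*(-393 - 360) = 596*(-753) = -448788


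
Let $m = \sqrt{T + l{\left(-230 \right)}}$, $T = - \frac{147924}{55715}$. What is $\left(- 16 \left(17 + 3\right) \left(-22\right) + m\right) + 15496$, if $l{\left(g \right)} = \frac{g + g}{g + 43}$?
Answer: $22536 + \frac{2 i \sqrt{43760455310}}{947155} \approx 22536.0 + 0.44172 i$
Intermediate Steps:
$l{\left(g \right)} = \frac{2 g}{43 + g}$
$T = - \frac{147924}{55715}$ ($T = \left(-147924\right) \frac{1}{55715} = - \frac{147924}{55715} \approx -2.655$)
$m = \frac{2 i \sqrt{43760455310}}{947155}$ ($m = \sqrt{- \frac{147924}{55715} + 2 \left(-230\right) \frac{1}{43 - 230}} = \sqrt{- \frac{147924}{55715} + 2 \left(-230\right) \frac{1}{-187}} = \sqrt{- \frac{147924}{55715} + 2 \left(-230\right) \left(- \frac{1}{187}\right)} = \sqrt{- \frac{147924}{55715} + \frac{460}{187}} = \sqrt{- \frac{184808}{947155}} = \frac{2 i \sqrt{43760455310}}{947155} \approx 0.44172 i$)
$\left(- 16 \left(17 + 3\right) \left(-22\right) + m\right) + 15496 = \left(- 16 \left(17 + 3\right) \left(-22\right) + \frac{2 i \sqrt{43760455310}}{947155}\right) + 15496 = \left(\left(-16\right) 20 \left(-22\right) + \frac{2 i \sqrt{43760455310}}{947155}\right) + 15496 = \left(\left(-320\right) \left(-22\right) + \frac{2 i \sqrt{43760455310}}{947155}\right) + 15496 = \left(7040 + \frac{2 i \sqrt{43760455310}}{947155}\right) + 15496 = 22536 + \frac{2 i \sqrt{43760455310}}{947155}$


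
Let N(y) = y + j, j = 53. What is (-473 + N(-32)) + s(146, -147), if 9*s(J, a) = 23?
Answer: -4045/9 ≈ -449.44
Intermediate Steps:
s(J, a) = 23/9 (s(J, a) = (⅑)*23 = 23/9)
N(y) = 53 + y (N(y) = y + 53 = 53 + y)
(-473 + N(-32)) + s(146, -147) = (-473 + (53 - 32)) + 23/9 = (-473 + 21) + 23/9 = -452 + 23/9 = -4045/9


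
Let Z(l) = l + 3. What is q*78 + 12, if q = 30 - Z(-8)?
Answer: 2742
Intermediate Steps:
Z(l) = 3 + l
q = 35 (q = 30 - (3 - 8) = 30 - 1*(-5) = 30 + 5 = 35)
q*78 + 12 = 35*78 + 12 = 2730 + 12 = 2742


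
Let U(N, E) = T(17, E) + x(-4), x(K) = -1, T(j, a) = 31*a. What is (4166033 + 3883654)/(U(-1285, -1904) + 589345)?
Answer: 8049687/530320 ≈ 15.179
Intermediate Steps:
U(N, E) = -1 + 31*E (U(N, E) = 31*E - 1 = -1 + 31*E)
(4166033 + 3883654)/(U(-1285, -1904) + 589345) = (4166033 + 3883654)/((-1 + 31*(-1904)) + 589345) = 8049687/((-1 - 59024) + 589345) = 8049687/(-59025 + 589345) = 8049687/530320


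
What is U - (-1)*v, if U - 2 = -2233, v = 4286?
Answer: 2055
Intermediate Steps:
U = -2231 (U = 2 - 2233 = -2231)
U - (-1)*v = -2231 - (-1)*4286 = -2231 - 1*(-4286) = -2231 + 4286 = 2055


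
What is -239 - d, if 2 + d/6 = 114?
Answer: -911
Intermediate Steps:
d = 672 (d = -12 + 6*114 = -12 + 684 = 672)
-239 - d = -239 - 1*672 = -239 - 672 = -911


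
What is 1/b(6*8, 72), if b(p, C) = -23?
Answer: -1/23 ≈ -0.043478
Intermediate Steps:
1/b(6*8, 72) = 1/(-23) = -1/23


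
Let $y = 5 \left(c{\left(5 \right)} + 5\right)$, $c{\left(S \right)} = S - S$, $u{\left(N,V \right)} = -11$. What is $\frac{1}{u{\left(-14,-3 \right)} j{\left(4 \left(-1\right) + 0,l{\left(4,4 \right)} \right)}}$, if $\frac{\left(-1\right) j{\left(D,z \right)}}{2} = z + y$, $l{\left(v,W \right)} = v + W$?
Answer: $\frac{1}{726} \approx 0.0013774$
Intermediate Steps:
$c{\left(S \right)} = 0$
$l{\left(v,W \right)} = W + v$
$y = 25$ ($y = 5 \left(0 + 5\right) = 5 \cdot 5 = 25$)
$j{\left(D,z \right)} = -50 - 2 z$ ($j{\left(D,z \right)} = - 2 \left(z + 25\right) = - 2 \left(25 + z\right) = -50 - 2 z$)
$\frac{1}{u{\left(-14,-3 \right)} j{\left(4 \left(-1\right) + 0,l{\left(4,4 \right)} \right)}} = \frac{1}{\left(-11\right) \left(-50 - 2 \left(4 + 4\right)\right)} = \frac{1}{\left(-11\right) \left(-50 - 16\right)} = \frac{1}{\left(-11\right) \left(-66\right)} = \frac{1}{726}$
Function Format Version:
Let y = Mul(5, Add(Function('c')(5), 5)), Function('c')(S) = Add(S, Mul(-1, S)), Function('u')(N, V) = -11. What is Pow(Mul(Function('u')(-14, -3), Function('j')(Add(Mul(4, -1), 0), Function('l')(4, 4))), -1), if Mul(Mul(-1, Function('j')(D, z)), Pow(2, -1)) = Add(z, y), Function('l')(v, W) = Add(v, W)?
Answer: Rational(1, 726) ≈ 0.0013774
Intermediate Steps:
Function('c')(S) = 0
Function('l')(v, W) = Add(W, v)
y = 25 (y = Mul(5, Add(0, 5)) = Mul(5, 5) = 25)
Function('j')(D, z) = Add(-50, Mul(-2, z)) (Function('j')(D, z) = Mul(-2, Add(z, 25)) = Mul(-2, Add(25, z)) = Add(-50, Mul(-2, z)))
Pow(Mul(Function('u')(-14, -3), Function('j')(Add(Mul(4, -1), 0), Function('l')(4, 4))), -1) = Pow(Mul(-11, Add(-50, Mul(-2, Add(4, 4)))), -1) = Pow(Mul(-11, Add(-50, Mul(-2, 8))), -1) = Pow(Mul(-11, Add(-50, -16)), -1) = Pow(Mul(-11, -66), -1) = Pow(726, -1) = Rational(1, 726)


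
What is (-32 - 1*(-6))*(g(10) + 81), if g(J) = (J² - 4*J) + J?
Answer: -3926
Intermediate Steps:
g(J) = J² - 3*J
(-32 - 1*(-6))*(g(10) + 81) = (-32 - 1*(-6))*(10*(-3 + 10) + 81) = (-32 + 6)*(10*7 + 81) = -26*(70 + 81) = -26*151 = -3926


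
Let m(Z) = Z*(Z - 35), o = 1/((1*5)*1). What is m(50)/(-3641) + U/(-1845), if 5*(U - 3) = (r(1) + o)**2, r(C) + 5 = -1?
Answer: -177396206/839705625 ≈ -0.21126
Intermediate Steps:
o = 1/5 (o = 1/(5*1) = 1/5 ≈ 0.20000)
m(Z) = Z*(-35 + Z)
r(C) = -6 (r(C) = -5 - 1 = -6)
U = 1216/125 (U = 3 + (-6 + 1/5)**2/5 = 3 + (-29/5)**2/5 = 3 + (1/5)*(841/25) = 3 + 841/125 = 1216/125 ≈ 9.7280)
m(50)/(-3641) + U/(-1845) = (50*(-35 + 50))/(-3641) + (1216/125)/(-1845) = (50*15)*(-1/3641) + (1216/125)*(-1/1845) = 750*(-1/3641) - 1216/230625 = -750/3641 - 1216/230625 = -177396206/839705625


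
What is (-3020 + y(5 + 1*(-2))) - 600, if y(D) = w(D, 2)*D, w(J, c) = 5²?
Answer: -3545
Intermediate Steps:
w(J, c) = 25
y(D) = 25*D
(-3020 + y(5 + 1*(-2))) - 600 = (-3020 + 25*(5 + 1*(-2))) - 600 = (-3020 + 25*(5 - 2)) - 600 = (-3020 + 25*3) - 600 = (-3020 + 75) - 600 = -2945 - 600 = -3545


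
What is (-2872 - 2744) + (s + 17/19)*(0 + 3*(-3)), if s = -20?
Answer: -103437/19 ≈ -5444.1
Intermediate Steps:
(-2872 - 2744) + (s + 17/19)*(0 + 3*(-3)) = (-2872 - 2744) + (-20 + 17/19)*(0 + 3*(-3)) = -5616 + (-20 + 17*(1/19))*(0 - 9) = -5616 + (-20 + 17/19)*(-9) = -5616 - 363/19*(-9) = -5616 + 3267/19 = -103437/19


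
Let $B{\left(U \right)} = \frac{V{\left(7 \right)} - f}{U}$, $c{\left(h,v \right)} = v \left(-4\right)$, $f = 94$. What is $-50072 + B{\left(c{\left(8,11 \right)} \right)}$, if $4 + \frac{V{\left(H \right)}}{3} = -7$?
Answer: $- \frac{2203041}{44} \approx -50069.0$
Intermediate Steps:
$V{\left(H \right)} = -33$ ($V{\left(H \right)} = -12 + 3 \left(-7\right) = -12 - 21 = -33$)
$c{\left(h,v \right)} = - 4 v$
$B{\left(U \right)} = - \frac{127}{U}$ ($B{\left(U \right)} = \frac{-33 - 94}{U} = - \frac{127}{U}$)
$-50072 + B{\left(c{\left(8,11 \right)} \right)} = -50072 - \frac{127}{\left(-4\right) 11} = -50072 - \frac{127}{-44} = -50072 - - \frac{127}{44} = -50072 + \frac{127}{44} = - \frac{2203041}{44}$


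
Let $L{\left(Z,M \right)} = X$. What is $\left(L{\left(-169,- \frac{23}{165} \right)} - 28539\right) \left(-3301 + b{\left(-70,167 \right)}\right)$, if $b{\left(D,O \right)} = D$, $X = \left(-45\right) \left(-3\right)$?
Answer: $95749884$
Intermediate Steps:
$X = 135$
$L{\left(Z,M \right)} = 135$
$\left(L{\left(-169,- \frac{23}{165} \right)} - 28539\right) \left(-3301 + b{\left(-70,167 \right)}\right) = \left(135 - 28539\right) \left(-3301 - 70\right) = \left(-28404\right) \left(-3371\right) = 95749884$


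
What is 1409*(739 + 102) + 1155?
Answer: 1186124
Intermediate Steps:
1409*(739 + 102) + 1155 = 1409*841 + 1155 = 1184969 + 1155 = 1186124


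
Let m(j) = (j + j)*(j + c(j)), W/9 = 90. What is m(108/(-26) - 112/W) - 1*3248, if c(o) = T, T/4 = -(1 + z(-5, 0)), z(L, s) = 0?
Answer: -88062123832/27720225 ≈ -3176.8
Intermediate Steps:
W = 810 (W = 9*90 = 810)
T = -4 (T = 4*(-(1 + 0)) = 4*(-1*1) = 4*(-1) = -4)
c(o) = -4
m(j) = 2*j*(-4 + j) (m(j) = (j + j)*(j - 4) = (2*j)*(-4 + j) = 2*j*(-4 + j))
m(108/(-26) - 112/W) - 1*3248 = 2*(108/(-26) - 112/810)*(-4 + (108/(-26) - 112/810)) - 1*3248 = 2*(108*(-1/26) - 112*1/810)*(-4 + (108*(-1/26) - 112*1/810)) - 3248 = 2*(-54/13 - 56/405)*(-4 + (-54/13 - 56/405)) - 3248 = 2*(-22598/5265)*(-4 - 22598/5265) - 3248 = 2*(-22598/5265)*(-43658/5265) - 3248 = 1973166968/27720225 - 3248 = -88062123832/27720225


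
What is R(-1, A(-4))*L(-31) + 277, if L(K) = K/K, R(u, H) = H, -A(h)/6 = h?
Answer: 301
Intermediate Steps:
A(h) = -6*h
L(K) = 1
R(-1, A(-4))*L(-31) + 277 = -6*(-4)*1 + 277 = 24*1 + 277 = 24 + 277 = 301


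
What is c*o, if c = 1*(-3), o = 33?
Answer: -99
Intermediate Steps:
c = -3
c*o = -3*33 = -99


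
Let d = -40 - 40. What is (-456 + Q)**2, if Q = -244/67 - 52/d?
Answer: 378285272401/1795600 ≈ 2.1067e+5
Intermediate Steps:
d = -80
Q = -4009/1340 (Q = -244/67 - 52/(-80) = -244*1/67 - 52*(-1/80) = -244/67 + 13/20 = -4009/1340 ≈ -2.9918)
(-456 + Q)**2 = (-456 - 4009/1340)**2 = (-615049/1340)**2 = 378285272401/1795600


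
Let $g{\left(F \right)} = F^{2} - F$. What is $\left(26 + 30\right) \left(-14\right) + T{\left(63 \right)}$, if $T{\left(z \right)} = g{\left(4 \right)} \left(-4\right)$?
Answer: $-832$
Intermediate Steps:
$T{\left(z \right)} = -48$ ($T{\left(z \right)} = 4 \left(-1 + 4\right) \left(-4\right) = 4 \cdot 3 \left(-4\right) = 12 \left(-4\right) = -48$)
$\left(26 + 30\right) \left(-14\right) + T{\left(63 \right)} = \left(26 + 30\right) \left(-14\right) - 48 = 56 \left(-14\right) - 48 = -784 - 48 = -832$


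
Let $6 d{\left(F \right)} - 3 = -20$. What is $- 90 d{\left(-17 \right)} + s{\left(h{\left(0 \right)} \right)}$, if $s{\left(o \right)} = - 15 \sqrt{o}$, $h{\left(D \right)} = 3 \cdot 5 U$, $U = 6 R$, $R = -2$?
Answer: $255 - 90 i \sqrt{5} \approx 255.0 - 201.25 i$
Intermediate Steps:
$U = -12$ ($U = 6 \left(-2\right) = -12$)
$d{\left(F \right)} = - \frac{17}{6}$ ($d{\left(F \right)} = \frac{1}{2} + \frac{1}{6} \left(-20\right) = \frac{1}{2} - \frac{10}{3} = - \frac{17}{6}$)
$h{\left(D \right)} = -180$ ($h{\left(D \right)} = 3 \cdot 5 \left(-12\right) = 15 \left(-12\right) = -180$)
$- 90 d{\left(-17 \right)} + s{\left(h{\left(0 \right)} \right)} = \left(-90\right) \left(- \frac{17}{6}\right) - 15 \sqrt{-180} = 255 - 15 \cdot 6 i \sqrt{5} = 255 - 90 i \sqrt{5}$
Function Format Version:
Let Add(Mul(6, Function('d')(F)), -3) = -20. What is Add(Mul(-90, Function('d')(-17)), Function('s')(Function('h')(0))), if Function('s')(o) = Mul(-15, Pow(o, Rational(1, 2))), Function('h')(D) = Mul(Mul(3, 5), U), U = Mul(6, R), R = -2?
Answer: Add(255, Mul(-90, I, Pow(5, Rational(1, 2)))) ≈ Add(255.00, Mul(-201.25, I))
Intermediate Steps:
U = -12 (U = Mul(6, -2) = -12)
Function('d')(F) = Rational(-17, 6) (Function('d')(F) = Add(Rational(1, 2), Mul(Rational(1, 6), -20)) = Add(Rational(1, 2), Rational(-10, 3)) = Rational(-17, 6))
Function('h')(D) = -180 (Function('h')(D) = Mul(Mul(3, 5), -12) = Mul(15, -12) = -180)
Add(Mul(-90, Function('d')(-17)), Function('s')(Function('h')(0))) = Add(Mul(-90, Rational(-17, 6)), Mul(-15, Pow(-180, Rational(1, 2)))) = Add(255, Mul(-15, Mul(6, I, Pow(5, Rational(1, 2))))) = Add(255, Mul(-90, I, Pow(5, Rational(1, 2))))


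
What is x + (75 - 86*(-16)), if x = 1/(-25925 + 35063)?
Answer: 13259239/9138 ≈ 1451.0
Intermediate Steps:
x = 1/9138 ≈ 0.00010943
x + (75 - 86*(-16)) = 1/9138 + (75 - 86*(-16)) = 1/9138 + (75 + 1376) = 1/9138 + 1451 = 13259239/9138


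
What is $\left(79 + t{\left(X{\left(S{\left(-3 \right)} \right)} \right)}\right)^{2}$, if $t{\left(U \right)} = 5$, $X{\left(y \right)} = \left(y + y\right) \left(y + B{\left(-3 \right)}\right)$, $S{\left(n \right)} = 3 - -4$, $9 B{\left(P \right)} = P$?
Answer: $7056$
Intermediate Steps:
$B{\left(P \right)} = \frac{P}{9}$
$S{\left(n \right)} = 7$ ($S{\left(n \right)} = 3 + 4 = 7$)
$X{\left(y \right)} = 2 y \left(- \frac{1}{3} + y\right)$ ($X{\left(y \right)} = \left(y + y\right) \left(y + \frac{1}{9} \left(-3\right)\right) = 2 y \left(y - \frac{1}{3}\right) = 2 y \left(- \frac{1}{3} + y\right)$)
$\left(79 + t{\left(X{\left(S{\left(-3 \right)} \right)} \right)}\right)^{2} = \left(79 + 5\right)^{2} = 84^{2} = 7056$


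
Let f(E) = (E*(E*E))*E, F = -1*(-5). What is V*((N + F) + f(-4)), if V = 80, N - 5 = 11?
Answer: 22160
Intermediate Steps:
F = 5
N = 16 (N = 5 + 11 = 16)
f(E) = E⁴ (f(E) = (E*E²)*E = E³*E = E⁴)
V*((N + F) + f(-4)) = 80*((16 + 5) + (-4)⁴) = 80*(21 + 256) = 80*277 = 22160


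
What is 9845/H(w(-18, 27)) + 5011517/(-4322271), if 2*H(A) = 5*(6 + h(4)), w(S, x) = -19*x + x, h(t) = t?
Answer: 8485494014/21611355 ≈ 392.64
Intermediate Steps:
w(S, x) = -18*x
H(A) = 25 (H(A) = (5*(6 + 4))/2 = (5*10)/2 = (½)*50 = 25)
9845/H(w(-18, 27)) + 5011517/(-4322271) = 9845/25 + 5011517/(-4322271) = 9845*(1/25) + 5011517*(-1/4322271) = 1969/5 - 5011517/4322271 = 8485494014/21611355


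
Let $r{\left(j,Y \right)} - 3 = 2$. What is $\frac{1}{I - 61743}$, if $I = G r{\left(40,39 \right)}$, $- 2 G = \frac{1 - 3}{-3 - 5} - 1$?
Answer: $- \frac{8}{493929} \approx -1.6197 \cdot 10^{-5}$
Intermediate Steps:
$r{\left(j,Y \right)} = 5$ ($r{\left(j,Y \right)} = 3 + 2 = 5$)
$G = \frac{3}{8}$ ($G = - \frac{\frac{1 - 3}{-3 - 5} - 1}{2} = - \frac{- \frac{2}{-8} - 1}{2} = - \frac{\left(-2\right) \left(- \frac{1}{8}\right) - 1}{2} = - \frac{\frac{1}{4} - 1}{2} = \left(- \frac{1}{2}\right) \left(- \frac{3}{4}\right) = \frac{3}{8} \approx 0.375$)
$I = \frac{15}{8}$ ($I = \frac{3}{8} \cdot 5 = \frac{15}{8} \approx 1.875$)
$\frac{1}{I - 61743} = \frac{1}{\frac{15}{8} - 61743} = \frac{1}{- \frac{493929}{8}} = - \frac{8}{493929}$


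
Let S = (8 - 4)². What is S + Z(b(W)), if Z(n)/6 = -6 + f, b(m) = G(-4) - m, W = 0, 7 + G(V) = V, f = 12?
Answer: 52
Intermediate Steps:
G(V) = -7 + V
b(m) = -11 - m (b(m) = (-7 - 4) - m = -11 - m)
Z(n) = 36 (Z(n) = 6*(-6 + 12) = 6*6 = 36)
S = 16 (S = 4² = 16)
S + Z(b(W)) = 16 + 36 = 52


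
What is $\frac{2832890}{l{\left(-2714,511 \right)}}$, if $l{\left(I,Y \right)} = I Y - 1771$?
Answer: $- \frac{566578}{277725} \approx -2.0401$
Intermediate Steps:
$l{\left(I,Y \right)} = -1771 + I Y$
$\frac{2832890}{l{\left(-2714,511 \right)}} = \frac{2832890}{-1771 - 1386854} = \frac{2832890}{-1388625} = 2832890 \left(- \frac{1}{1388625}\right) = - \frac{566578}{277725}$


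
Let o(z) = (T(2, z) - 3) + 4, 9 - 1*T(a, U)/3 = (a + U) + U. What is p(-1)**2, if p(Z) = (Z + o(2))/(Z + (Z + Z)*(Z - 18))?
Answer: 81/1369 ≈ 0.059167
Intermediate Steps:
T(a, U) = 27 - 6*U - 3*a (T(a, U) = 27 - 3*((a + U) + U) = 27 - 3*((U + a) + U) = 27 - 3*(a + 2*U) = 27 + (-6*U - 3*a) = 27 - 6*U - 3*a)
o(z) = 22 - 6*z (o(z) = ((27 - 6*z - 3*2) - 3) + 4 = ((27 - 6*z - 6) - 3) + 4 = ((21 - 6*z) - 3) + 4 = (18 - 6*z) + 4 = 22 - 6*z)
p(Z) = (10 + Z)/(Z + 2*Z*(-18 + Z)) (p(Z) = (Z + (22 - 6*2))/(Z + (Z + Z)*(Z - 18)) = (Z + (22 - 12))/(Z + (2*Z)*(-18 + Z)) = (Z + 10)/(Z + 2*Z*(-18 + Z)) = (10 + Z)/(Z + 2*Z*(-18 + Z)))
p(-1)**2 = ((10 - 1)/((-1)*(-35 + 2*(-1))))**2 = (-1*9/(-35 - 2))**2 = (-1*9/(-37))**2 = (-1*(-1/37)*9)**2 = (9/37)**2 = 81/1369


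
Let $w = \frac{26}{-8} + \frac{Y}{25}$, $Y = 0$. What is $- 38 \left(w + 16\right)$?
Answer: $- \frac{969}{2} \approx -484.5$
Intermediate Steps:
$w = - \frac{13}{4}$ ($w = \frac{26}{-8} + \frac{0}{25} = 26 \left(- \frac{1}{8}\right) + 0 \cdot \frac{1}{25} = - \frac{13}{4} + 0 = - \frac{13}{4} \approx -3.25$)
$- 38 \left(w + 16\right) = - 38 \left(- \frac{13}{4} + 16\right) = \left(-38\right) \frac{51}{4} = - \frac{969}{2}$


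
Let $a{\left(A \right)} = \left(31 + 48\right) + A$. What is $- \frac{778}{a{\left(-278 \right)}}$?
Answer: $\frac{778}{199} \approx 3.9095$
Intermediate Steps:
$a{\left(A \right)} = 79 + A$
$- \frac{778}{a{\left(-278 \right)}} = - \frac{778}{79 - 278} = - \frac{778}{-199} = \left(-778\right) \left(- \frac{1}{199}\right) = \frac{778}{199}$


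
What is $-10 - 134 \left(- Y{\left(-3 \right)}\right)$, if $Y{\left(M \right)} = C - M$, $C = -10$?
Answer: $-948$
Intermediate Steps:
$Y{\left(M \right)} = -10 - M$
$-10 - 134 \left(- Y{\left(-3 \right)}\right) = -10 - 134 \left(- (-10 - -3)\right) = -10 - 134 \left(- (-10 + 3)\right) = -10 - 134 \left(\left(-1\right) \left(-7\right)\right) = -10 - 938 = -948$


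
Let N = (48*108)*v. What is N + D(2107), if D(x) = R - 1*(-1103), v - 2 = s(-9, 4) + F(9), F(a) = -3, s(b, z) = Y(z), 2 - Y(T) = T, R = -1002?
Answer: -15451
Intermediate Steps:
Y(T) = 2 - T
s(b, z) = 2 - z
v = -3 (v = 2 + ((2 - 1*4) - 3) = 2 + ((2 - 4) - 3) = 2 + (-2 - 3) = 2 - 5 = -3)
D(x) = 101 (D(x) = -1002 - 1*(-1103) = -1002 + 1103 = 101)
N = -15552 (N = (48*108)*(-3) = 5184*(-3) = -15552)
N + D(2107) = -15552 + 101 = -15451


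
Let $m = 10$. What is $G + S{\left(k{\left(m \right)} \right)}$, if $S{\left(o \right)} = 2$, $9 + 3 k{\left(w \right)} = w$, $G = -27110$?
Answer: $-27108$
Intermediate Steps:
$k{\left(w \right)} = -3 + \frac{w}{3}$
$G + S{\left(k{\left(m \right)} \right)} = -27110 + 2 = -27108$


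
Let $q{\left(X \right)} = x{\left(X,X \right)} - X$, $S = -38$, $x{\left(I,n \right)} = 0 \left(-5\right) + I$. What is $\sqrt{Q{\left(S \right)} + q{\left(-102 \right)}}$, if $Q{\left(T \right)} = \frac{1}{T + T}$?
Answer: $\frac{i \sqrt{19}}{38} \approx 0.11471 i$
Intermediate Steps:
$x{\left(I,n \right)} = I$ ($x{\left(I,n \right)} = 0 + I = I$)
$Q{\left(T \right)} = \frac{1}{2 T}$
$q{\left(X \right)} = 0$ ($q{\left(X \right)} = X - X = 0$)
$\sqrt{Q{\left(S \right)} + q{\left(-102 \right)}} = \sqrt{\frac{1}{2 \left(-38\right)} + 0} = \sqrt{\frac{1}{2} \left(- \frac{1}{38}\right) + 0} = \sqrt{- \frac{1}{76} + 0} = \sqrt{- \frac{1}{76}} = \frac{i \sqrt{19}}{38}$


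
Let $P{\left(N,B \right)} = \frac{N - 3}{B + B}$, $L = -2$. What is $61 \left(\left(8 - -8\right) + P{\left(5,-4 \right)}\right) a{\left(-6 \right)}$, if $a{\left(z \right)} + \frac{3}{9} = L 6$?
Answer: $- \frac{47397}{4} \approx -11849.0$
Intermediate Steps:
$a{\left(z \right)} = - \frac{37}{3}$ ($a{\left(z \right)} = - \frac{1}{3} - 12 = - \frac{37}{3}$)
$P{\left(N,B \right)} = \frac{-3 + N}{2 B}$
$61 \left(\left(8 - -8\right) + P{\left(5,-4 \right)}\right) a{\left(-6 \right)} = 61 \left(\left(8 - -8\right) + \frac{-3 + 5}{2 \left(-4\right)}\right) \left(- \frac{37}{3}\right) = 61 \left(\left(8 + 8\right) + \frac{1}{2} \left(- \frac{1}{4}\right) 2\right) \left(- \frac{37}{3}\right) = 61 \left(16 - \frac{1}{4}\right) \left(- \frac{37}{3}\right) = 61 \cdot \frac{63}{4} \left(- \frac{37}{3}\right) = 61 \left(- \frac{777}{4}\right) = - \frac{47397}{4}$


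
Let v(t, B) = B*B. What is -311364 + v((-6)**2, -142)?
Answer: -291200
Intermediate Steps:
v(t, B) = B**2
-311364 + v((-6)**2, -142) = -311364 + (-142)**2 = -311364 + 20164 = -291200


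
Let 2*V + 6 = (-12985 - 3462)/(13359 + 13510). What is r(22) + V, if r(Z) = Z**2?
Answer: 25831531/53738 ≈ 480.69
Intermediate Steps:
V = -177661/53738 (V = -3 + ((-12985 - 3462)/(13359 + 13510))/2 = -3 + (-16447/26869)/2 = -3 + (-16447*1/26869)/2 = -3 + (1/2)*(-16447/26869) = -3 - 16447/53738 = -177661/53738 ≈ -3.3061)
r(22) + V = 22**2 - 177661/53738 = 484 - 177661/53738 = 25831531/53738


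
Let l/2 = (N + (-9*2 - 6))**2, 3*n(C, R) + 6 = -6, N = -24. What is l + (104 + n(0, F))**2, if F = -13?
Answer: 14608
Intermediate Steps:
n(C, R) = -4 (n(C, R) = -2 + (1/3)*(-6) = -2 - 2 = -4)
l = 4608 (l = 2*(-24 + (-9*2 - 6))**2 = 2*(-24 + (-18 - 6))**2 = 2*(-24 - 24)**2 = 2*(-48)**2 = 2*2304 = 4608)
l + (104 + n(0, F))**2 = 4608 + (104 - 4)**2 = 4608 + 100**2 = 4608 + 10000 = 14608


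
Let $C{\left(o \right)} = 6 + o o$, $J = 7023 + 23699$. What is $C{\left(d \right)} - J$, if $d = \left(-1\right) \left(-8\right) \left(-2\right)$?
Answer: $-30460$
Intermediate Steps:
$J = 30722$
$d = -16$ ($d = 8 \left(-2\right) = -16$)
$C{\left(o \right)} = 6 + o^{2}$
$C{\left(d \right)} - J = \left(6 + \left(-16\right)^{2}\right) - 30722 = \left(6 + 256\right) - 30722 = 262 - 30722 = -30460$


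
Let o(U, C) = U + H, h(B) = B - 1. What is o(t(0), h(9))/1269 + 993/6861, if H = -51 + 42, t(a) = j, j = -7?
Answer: 383447/2902203 ≈ 0.13212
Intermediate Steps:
t(a) = -7
H = -9
h(B) = -1 + B
o(U, C) = -9 + U (o(U, C) = U - 9 = -9 + U)
o(t(0), h(9))/1269 + 993/6861 = (-9 - 7)/1269 + 993/6861 = -16*1/1269 + 993*(1/6861) = -16/1269 + 331/2287 = 383447/2902203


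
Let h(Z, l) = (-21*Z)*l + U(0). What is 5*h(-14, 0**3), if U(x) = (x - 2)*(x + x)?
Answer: 0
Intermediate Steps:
U(x) = 2*x*(-2 + x) (U(x) = (-2 + x)*(2*x) = 2*x*(-2 + x))
h(Z, l) = -21*Z*l (h(Z, l) = (-21*Z)*l + 2*0*(-2 + 0) = -21*Z*l + 2*0*(-2) = -21*Z*l + 0 = -21*Z*l)
5*h(-14, 0**3) = 5*(-21*(-14)*0**3) = 5*(-21*(-14)*0) = 5*0 = 0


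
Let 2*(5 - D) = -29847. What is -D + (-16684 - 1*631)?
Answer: -64487/2 ≈ -32244.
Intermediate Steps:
D = 29857/2 (D = 5 - ½*(-29847) = 5 + 29847/2 = 29857/2 ≈ 14929.)
-D + (-16684 - 1*631) = -1*29857/2 + (-16684 - 1*631) = -29857/2 + (-16684 - 631) = -29857/2 - 17315 = -64487/2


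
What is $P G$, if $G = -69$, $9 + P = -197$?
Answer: $14214$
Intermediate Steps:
$P = -206$ ($P = -9 - 197 = -206$)
$P G = \left(-206\right) \left(-69\right) = 14214$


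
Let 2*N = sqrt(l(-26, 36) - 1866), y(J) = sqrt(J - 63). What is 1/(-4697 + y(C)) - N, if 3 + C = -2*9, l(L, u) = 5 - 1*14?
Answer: (-2*I + 117425*sqrt(3) - 150*I*sqrt(7))/(2*(2*sqrt(21) + 4697*I)) ≈ -0.0002129 - 21.651*I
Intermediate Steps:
l(L, u) = -9 (l(L, u) = 5 - 14 = -9)
C = -21 (C = -3 - 2*9 = -3 - 18 = -21)
y(J) = sqrt(-63 + J)
N = 25*I*sqrt(3)/2 (N = sqrt(-9 - 1866)/2 = sqrt(-1875)/2 = (25*I*sqrt(3))/2 = 25*I*sqrt(3)/2 ≈ 21.651*I)
1/(-4697 + y(C)) - N = 1/(-4697 + sqrt(-63 - 21)) - 25*I*sqrt(3)/2 = 1/(-4697 + sqrt(-84)) - 25*I*sqrt(3)/2 = 1/(-4697 + 2*I*sqrt(21)) - 25*I*sqrt(3)/2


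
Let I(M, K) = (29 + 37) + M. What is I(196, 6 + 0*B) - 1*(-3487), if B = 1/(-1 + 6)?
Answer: 3749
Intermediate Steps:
B = ⅕ (B = 1/5 = ⅕ ≈ 0.20000)
I(M, K) = 66 + M
I(196, 6 + 0*B) - 1*(-3487) = (66 + 196) - 1*(-3487) = 262 + 3487 = 3749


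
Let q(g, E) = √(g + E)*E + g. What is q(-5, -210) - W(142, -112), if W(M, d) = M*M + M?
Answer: -20311 - 210*I*√215 ≈ -20311.0 - 3079.2*I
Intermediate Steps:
q(g, E) = g + E*√(E + g) (q(g, E) = √(E + g)*E + g = E*√(E + g) + g = g + E*√(E + g))
W(M, d) = M + M² (W(M, d) = M² + M = M + M²)
q(-5, -210) - W(142, -112) = (-5 - 210*√(-210 - 5)) - 142*(1 + 142) = (-5 - 210*I*√215) - 142*143 = (-5 - 210*I*√215) - 1*20306 = (-5 - 210*I*√215) - 20306 = -20311 - 210*I*√215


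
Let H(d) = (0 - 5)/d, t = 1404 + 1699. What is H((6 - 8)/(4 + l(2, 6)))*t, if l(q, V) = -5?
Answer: -15515/2 ≈ -7757.5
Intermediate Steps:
t = 3103
H(d) = -5/d
H((6 - 8)/(4 + l(2, 6)))*t = -5*(4 - 5)/(6 - 8)*3103 = -5/((-2/(-1)))*3103 = -5/((-2*(-1)))*3103 = -5/2*3103 = -15515/2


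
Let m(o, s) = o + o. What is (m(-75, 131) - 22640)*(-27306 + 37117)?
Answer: -223592690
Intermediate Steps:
m(o, s) = 2*o
(m(-75, 131) - 22640)*(-27306 + 37117) = (2*(-75) - 22640)*(-27306 + 37117) = (-150 - 22640)*9811 = -22790*9811 = -223592690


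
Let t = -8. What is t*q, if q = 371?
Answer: -2968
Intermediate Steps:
t*q = -8*371 = -2968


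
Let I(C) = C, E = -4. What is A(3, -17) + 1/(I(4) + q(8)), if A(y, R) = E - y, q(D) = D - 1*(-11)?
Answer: -160/23 ≈ -6.9565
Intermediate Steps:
q(D) = 11 + D (q(D) = D + 11 = 11 + D)
A(y, R) = -4 - y
A(3, -17) + 1/(I(4) + q(8)) = (-4 - 1*3) + 1/(4 + (11 + 8)) = (-4 - 3) + 1/(4 + 19) = -7 + 1/23 = -160/23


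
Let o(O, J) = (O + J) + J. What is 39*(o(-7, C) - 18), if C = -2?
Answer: -1131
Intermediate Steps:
o(O, J) = O + 2*J (o(O, J) = (J + O) + J = O + 2*J)
39*(o(-7, C) - 18) = 39*((-7 + 2*(-2)) - 18) = 39*((-7 - 4) - 18) = 39*(-11 - 18) = 39*(-29) = -1131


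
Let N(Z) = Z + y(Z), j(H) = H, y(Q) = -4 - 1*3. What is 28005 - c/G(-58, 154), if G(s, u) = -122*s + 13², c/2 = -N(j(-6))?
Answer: 202896199/7245 ≈ 28005.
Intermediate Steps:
y(Q) = -7 (y(Q) = -4 - 3 = -7)
N(Z) = -7 + Z (N(Z) = Z - 7 = -7 + Z)
c = 26 (c = 2*(-(-7 - 6)) = 2*(-1*(-13)) = 2*13 = 26)
G(s, u) = 169 - 122*s (G(s, u) = -122*s + 169 = 169 - 122*s)
28005 - c/G(-58, 154) = 28005 - 26/(169 - 122*(-58)) = 28005 - 26/(169 + 7076) = 28005 - 26/7245 = 202896199/7245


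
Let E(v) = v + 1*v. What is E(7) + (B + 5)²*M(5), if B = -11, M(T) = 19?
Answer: 698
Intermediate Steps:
E(v) = 2*v (E(v) = v + v = 2*v)
E(7) + (B + 5)²*M(5) = 2*7 + (-11 + 5)²*19 = 14 + (-6)²*19 = 14 + 36*19 = 14 + 684 = 698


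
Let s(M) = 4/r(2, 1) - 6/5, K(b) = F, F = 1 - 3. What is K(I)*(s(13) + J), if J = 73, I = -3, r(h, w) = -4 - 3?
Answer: -4986/35 ≈ -142.46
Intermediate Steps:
r(h, w) = -7
F = -2
K(b) = -2
s(M) = -62/35 (s(M) = 4/(-7) - 6/5 = 4*(-⅐) - 6*⅕ = -4/7 - 6/5 = -62/35)
K(I)*(s(13) + J) = -2*(-62/35 + 73) = -2*2493/35 = -4986/35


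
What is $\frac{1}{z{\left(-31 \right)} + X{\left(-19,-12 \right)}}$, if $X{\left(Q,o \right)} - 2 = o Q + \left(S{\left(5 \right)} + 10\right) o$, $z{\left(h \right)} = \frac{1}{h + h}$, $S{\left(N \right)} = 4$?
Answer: $\frac{62}{3843} \approx 0.016133$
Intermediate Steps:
$z{\left(h \right)} = \frac{1}{2 h}$
$X{\left(Q,o \right)} = 2 + 14 o + Q o$ ($X{\left(Q,o \right)} = 2 + \left(o Q + \left(4 + 10\right) o\right) = 2 + \left(Q o + 14 o\right) = 2 + \left(14 o + Q o\right) = 2 + 14 o + Q o$)
$\frac{1}{z{\left(-31 \right)} + X{\left(-19,-12 \right)}} = \frac{1}{\frac{1}{2 \left(-31\right)} + \left(2 + 14 \left(-12\right) - -228\right)} = \frac{1}{\frac{1}{2} \left(- \frac{1}{31}\right) + \left(2 - 168 + 228\right)} = \frac{1}{- \frac{1}{62} + 62} = \frac{1}{\frac{3843}{62}} = \frac{62}{3843}$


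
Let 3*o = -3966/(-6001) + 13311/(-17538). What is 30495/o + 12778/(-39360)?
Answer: -21054082518004663/22574278560 ≈ -9.3266e+5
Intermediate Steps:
o = -1147067/35081846 (o = (-3966/(-6001) + 13311/(-17538))/3 = (-3966*(-1/6001) + 13311*(-1/17538))/3 = (3966/6001 - 4437/5846)/3 = (⅓)*(-3441201/35081846) = -1147067/35081846 ≈ -0.032697)
30495/o + 12778/(-39360) = 30495/(-1147067/35081846) + 12778/(-39360) = 30495*(-35081846/1147067) + 12778*(-1/39360) = -1069820893770/1147067 - 6389/19680 = -21054082518004663/22574278560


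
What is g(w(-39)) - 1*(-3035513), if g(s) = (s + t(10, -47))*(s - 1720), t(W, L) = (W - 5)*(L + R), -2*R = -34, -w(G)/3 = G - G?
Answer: 3293513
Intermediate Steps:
w(G) = 0 (w(G) = -3*(G - G) = -3*0 = 0)
R = 17 (R = -½*(-34) = 17)
t(W, L) = (-5 + W)*(17 + L) (t(W, L) = (W - 5)*(L + 17) = (-5 + W)*(17 + L))
g(s) = (-1720 + s)*(-150 + s) (g(s) = (s + (-85 - 5*(-47) + 17*10 - 47*10))*(s - 1720) = (s + (-85 + 235 + 170 - 470))*(-1720 + s) = (s - 150)*(-1720 + s) = (-150 + s)*(-1720 + s) = (-1720 + s)*(-150 + s))
g(w(-39)) - 1*(-3035513) = (258000 + 0² - 1870*0) - 1*(-3035513) = (258000 + 0 + 0) + 3035513 = 258000 + 3035513 = 3293513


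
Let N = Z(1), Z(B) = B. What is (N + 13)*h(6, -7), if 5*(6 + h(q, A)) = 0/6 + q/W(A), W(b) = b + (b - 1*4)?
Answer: -1274/15 ≈ -84.933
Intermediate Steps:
N = 1
W(b) = -4 + 2*b (W(b) = b + (b - 4) = b + (-4 + b) = -4 + 2*b)
h(q, A) = -6 + q/(5*(-4 + 2*A)) (h(q, A) = -6 + (0/6 + q/(-4 + 2*A))/5 = -6 + (0*(1/6) + q/(-4 + 2*A))/5 = -6 + (0 + q/(-4 + 2*A))/5 = -6 + (q/(-4 + 2*A))/5 = -6 + q/(5*(-4 + 2*A)))
(N + 13)*h(6, -7) = (1 + 13)*((120 + 6 - 60*(-7))/(10*(-2 - 7))) = 14*((1/10)*(120 + 6 + 420)/(-9)) = 14*((1/10)*(-1/9)*546) = 14*(-91/15) = -1274/15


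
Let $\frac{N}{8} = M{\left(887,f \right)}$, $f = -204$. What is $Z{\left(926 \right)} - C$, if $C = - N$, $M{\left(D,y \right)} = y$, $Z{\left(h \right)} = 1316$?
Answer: $-316$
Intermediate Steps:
$N = -1632$ ($N = 8 \left(-204\right) = -1632$)
$C = 1632$ ($C = \left(-1\right) \left(-1632\right) = 1632$)
$Z{\left(926 \right)} - C = 1316 - 1632 = -316$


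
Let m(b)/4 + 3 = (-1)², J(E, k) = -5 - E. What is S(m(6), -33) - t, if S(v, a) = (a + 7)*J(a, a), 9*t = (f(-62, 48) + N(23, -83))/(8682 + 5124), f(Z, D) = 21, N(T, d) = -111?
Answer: -5025379/6903 ≈ -728.00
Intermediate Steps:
m(b) = -8 (m(b) = -12 + 4*(-1)² = -12 + 4*1 = -12 + 4 = -8)
t = -5/6903 (t = ((21 - 111)/(8682 + 5124))/9 = (-90/13806)/9 = (-90*1/13806)/9 = (⅑)*(-5/767) = -5/6903 ≈ -0.00072432)
S(v, a) = (-5 - a)*(7 + a) (S(v, a) = (a + 7)*(-5 - a) = (7 + a)*(-5 - a) = (-5 - a)*(7 + a))
S(m(6), -33) - t = -(5 - 33)*(7 - 33) - 1*(-5/6903) = -1*(-28)*(-26) + 5/6903 = -728 + 5/6903 = -5025379/6903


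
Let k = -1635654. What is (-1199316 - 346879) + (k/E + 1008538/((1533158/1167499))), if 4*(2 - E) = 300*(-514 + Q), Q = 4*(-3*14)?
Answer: -15257914629530057/19606024504 ≈ -7.7823e+5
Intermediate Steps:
Q = -168 (Q = 4*(-42) = -168)
E = 51152 (E = 2 - 75*(-514 - 168) = 2 - 75*(-682) = 2 - ¼*(-204600) = 2 + 51150 = 51152)
(-1199316 - 346879) + (k/E + 1008538/((1533158/1167499))) = (-1199316 - 346879) + (-1635654/51152 + 1008538/((1533158/1167499))) = -1546195 + (-1635654*1/51152 + 1008538/((1533158*(1/1167499)))) = -1546195 + (-817827/25576 + 1008538/(1533158/1167499)) = -1546195 + (-817827/25576 + 1008538*(1167499/1533158)) = -1546195 + (-817827/25576 + 588733553231/766579) = -1546195 + 15056822428432223/19606024504 = -15257914629530057/19606024504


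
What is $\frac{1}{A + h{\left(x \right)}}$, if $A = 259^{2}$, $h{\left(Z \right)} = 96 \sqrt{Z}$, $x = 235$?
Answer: $\frac{67081}{4497694801} - \frac{96 \sqrt{235}}{4497694801} \approx 1.4587 \cdot 10^{-5}$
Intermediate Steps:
$A = 67081$
$\frac{1}{A + h{\left(x \right)}} = \frac{1}{67081 + 96 \sqrt{235}}$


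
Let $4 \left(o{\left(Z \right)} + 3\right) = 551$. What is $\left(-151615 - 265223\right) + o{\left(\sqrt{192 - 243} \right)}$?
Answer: $- \frac{1666813}{4} \approx -4.167 \cdot 10^{5}$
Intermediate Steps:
$o{\left(Z \right)} = \frac{539}{4}$ ($o{\left(Z \right)} = -3 + \frac{1}{4} \cdot 551 = -3 + \frac{551}{4} = \frac{539}{4}$)
$\left(-151615 - 265223\right) + o{\left(\sqrt{192 - 243} \right)} = \left(-151615 - 265223\right) + \frac{539}{4} = -416838 + \frac{539}{4} = - \frac{1666813}{4}$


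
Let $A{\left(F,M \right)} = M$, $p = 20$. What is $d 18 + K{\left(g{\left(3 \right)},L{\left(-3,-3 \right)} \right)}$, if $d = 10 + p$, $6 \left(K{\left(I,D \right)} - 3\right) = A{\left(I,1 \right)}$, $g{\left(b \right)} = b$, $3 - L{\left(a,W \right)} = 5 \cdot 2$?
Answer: $\frac{3259}{6} \approx 543.17$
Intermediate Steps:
$L{\left(a,W \right)} = -7$ ($L{\left(a,W \right)} = 3 - 5 \cdot 2 = 3 - 10 = -7$)
$K{\left(I,D \right)} = \frac{19}{6}$ ($K{\left(I,D \right)} = 3 + \frac{1}{6} \cdot 1 = 3 + \frac{1}{6} = \frac{19}{6}$)
$d = 30$ ($d = 10 + 20 = 30$)
$d 18 + K{\left(g{\left(3 \right)},L{\left(-3,-3 \right)} \right)} = 30 \cdot 18 + \frac{19}{6} = 540 + \frac{19}{6} = \frac{3259}{6}$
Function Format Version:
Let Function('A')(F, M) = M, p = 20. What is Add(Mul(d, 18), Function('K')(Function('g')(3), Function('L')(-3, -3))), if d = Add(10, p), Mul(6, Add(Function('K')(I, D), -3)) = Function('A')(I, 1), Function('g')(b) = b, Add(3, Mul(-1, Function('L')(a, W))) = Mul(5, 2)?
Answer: Rational(3259, 6) ≈ 543.17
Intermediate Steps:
Function('L')(a, W) = -7 (Function('L')(a, W) = Add(3, Mul(-1, Mul(5, 2))) = Add(3, Mul(-1, 10)) = Add(3, -10) = -7)
Function('K')(I, D) = Rational(19, 6) (Function('K')(I, D) = Add(3, Mul(Rational(1, 6), 1)) = Add(3, Rational(1, 6)) = Rational(19, 6))
d = 30 (d = Add(10, 20) = 30)
Add(Mul(d, 18), Function('K')(Function('g')(3), Function('L')(-3, -3))) = Add(Mul(30, 18), Rational(19, 6)) = Add(540, Rational(19, 6)) = Rational(3259, 6)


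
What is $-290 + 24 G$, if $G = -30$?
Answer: $-1010$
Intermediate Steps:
$-290 + 24 G = -290 + 24 \left(-30\right) = -290 - 720 = -1010$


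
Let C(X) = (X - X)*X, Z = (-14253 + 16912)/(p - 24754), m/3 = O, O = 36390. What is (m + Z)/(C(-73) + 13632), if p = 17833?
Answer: 755562911/94347072 ≈ 8.0083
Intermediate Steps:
m = 109170 (m = 3*36390 = 109170)
Z = -2659/6921 (Z = (-14253 + 16912)/(17833 - 24754) = 2659/(-6921) = 2659*(-1/6921) = -2659/6921 ≈ -0.38419)
C(X) = 0 (C(X) = 0*X = 0)
(m + Z)/(C(-73) + 13632) = (109170 - 2659/6921)/(0 + 13632) = (755562911/6921)/13632 = (755562911/6921)*(1/13632) = 755562911/94347072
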